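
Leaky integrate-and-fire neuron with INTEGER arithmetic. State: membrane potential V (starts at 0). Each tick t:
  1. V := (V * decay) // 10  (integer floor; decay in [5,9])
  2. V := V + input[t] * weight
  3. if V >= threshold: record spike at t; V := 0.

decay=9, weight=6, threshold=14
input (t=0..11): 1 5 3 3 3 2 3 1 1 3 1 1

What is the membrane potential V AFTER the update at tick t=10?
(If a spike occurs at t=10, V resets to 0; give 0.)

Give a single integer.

Answer: 6

Derivation:
t=0: input=1 -> V=6
t=1: input=5 -> V=0 FIRE
t=2: input=3 -> V=0 FIRE
t=3: input=3 -> V=0 FIRE
t=4: input=3 -> V=0 FIRE
t=5: input=2 -> V=12
t=6: input=3 -> V=0 FIRE
t=7: input=1 -> V=6
t=8: input=1 -> V=11
t=9: input=3 -> V=0 FIRE
t=10: input=1 -> V=6
t=11: input=1 -> V=11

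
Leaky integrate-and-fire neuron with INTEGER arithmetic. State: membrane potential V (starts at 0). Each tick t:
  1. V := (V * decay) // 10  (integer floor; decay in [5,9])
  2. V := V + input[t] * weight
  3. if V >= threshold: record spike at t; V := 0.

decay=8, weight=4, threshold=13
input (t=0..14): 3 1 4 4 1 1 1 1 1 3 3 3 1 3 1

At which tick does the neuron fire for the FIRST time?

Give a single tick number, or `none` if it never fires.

Answer: 1

Derivation:
t=0: input=3 -> V=12
t=1: input=1 -> V=0 FIRE
t=2: input=4 -> V=0 FIRE
t=3: input=4 -> V=0 FIRE
t=4: input=1 -> V=4
t=5: input=1 -> V=7
t=6: input=1 -> V=9
t=7: input=1 -> V=11
t=8: input=1 -> V=12
t=9: input=3 -> V=0 FIRE
t=10: input=3 -> V=12
t=11: input=3 -> V=0 FIRE
t=12: input=1 -> V=4
t=13: input=3 -> V=0 FIRE
t=14: input=1 -> V=4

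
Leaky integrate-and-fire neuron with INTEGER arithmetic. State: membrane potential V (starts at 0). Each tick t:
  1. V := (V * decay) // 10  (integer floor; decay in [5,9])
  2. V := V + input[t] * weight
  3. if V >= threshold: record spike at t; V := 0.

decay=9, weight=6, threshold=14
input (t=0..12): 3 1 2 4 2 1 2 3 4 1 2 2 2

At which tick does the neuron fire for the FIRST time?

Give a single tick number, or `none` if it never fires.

t=0: input=3 -> V=0 FIRE
t=1: input=1 -> V=6
t=2: input=2 -> V=0 FIRE
t=3: input=4 -> V=0 FIRE
t=4: input=2 -> V=12
t=5: input=1 -> V=0 FIRE
t=6: input=2 -> V=12
t=7: input=3 -> V=0 FIRE
t=8: input=4 -> V=0 FIRE
t=9: input=1 -> V=6
t=10: input=2 -> V=0 FIRE
t=11: input=2 -> V=12
t=12: input=2 -> V=0 FIRE

Answer: 0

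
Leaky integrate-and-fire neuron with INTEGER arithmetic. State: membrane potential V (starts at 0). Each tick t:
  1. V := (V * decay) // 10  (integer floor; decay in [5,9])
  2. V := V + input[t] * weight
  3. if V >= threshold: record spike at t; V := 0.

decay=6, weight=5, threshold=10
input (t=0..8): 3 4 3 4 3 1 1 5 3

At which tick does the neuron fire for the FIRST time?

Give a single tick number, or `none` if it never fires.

t=0: input=3 -> V=0 FIRE
t=1: input=4 -> V=0 FIRE
t=2: input=3 -> V=0 FIRE
t=3: input=4 -> V=0 FIRE
t=4: input=3 -> V=0 FIRE
t=5: input=1 -> V=5
t=6: input=1 -> V=8
t=7: input=5 -> V=0 FIRE
t=8: input=3 -> V=0 FIRE

Answer: 0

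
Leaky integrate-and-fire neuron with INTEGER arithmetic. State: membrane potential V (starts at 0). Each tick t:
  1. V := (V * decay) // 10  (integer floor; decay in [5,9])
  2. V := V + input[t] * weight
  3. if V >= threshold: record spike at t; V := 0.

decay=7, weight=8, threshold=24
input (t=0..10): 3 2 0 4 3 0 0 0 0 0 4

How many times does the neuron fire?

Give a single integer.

t=0: input=3 -> V=0 FIRE
t=1: input=2 -> V=16
t=2: input=0 -> V=11
t=3: input=4 -> V=0 FIRE
t=4: input=3 -> V=0 FIRE
t=5: input=0 -> V=0
t=6: input=0 -> V=0
t=7: input=0 -> V=0
t=8: input=0 -> V=0
t=9: input=0 -> V=0
t=10: input=4 -> V=0 FIRE

Answer: 4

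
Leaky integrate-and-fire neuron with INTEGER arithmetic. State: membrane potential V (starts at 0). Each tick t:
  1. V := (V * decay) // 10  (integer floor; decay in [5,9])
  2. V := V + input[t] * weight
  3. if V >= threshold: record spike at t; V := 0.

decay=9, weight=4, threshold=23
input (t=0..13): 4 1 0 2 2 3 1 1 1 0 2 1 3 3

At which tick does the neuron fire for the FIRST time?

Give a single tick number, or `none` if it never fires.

Answer: 4

Derivation:
t=0: input=4 -> V=16
t=1: input=1 -> V=18
t=2: input=0 -> V=16
t=3: input=2 -> V=22
t=4: input=2 -> V=0 FIRE
t=5: input=3 -> V=12
t=6: input=1 -> V=14
t=7: input=1 -> V=16
t=8: input=1 -> V=18
t=9: input=0 -> V=16
t=10: input=2 -> V=22
t=11: input=1 -> V=0 FIRE
t=12: input=3 -> V=12
t=13: input=3 -> V=22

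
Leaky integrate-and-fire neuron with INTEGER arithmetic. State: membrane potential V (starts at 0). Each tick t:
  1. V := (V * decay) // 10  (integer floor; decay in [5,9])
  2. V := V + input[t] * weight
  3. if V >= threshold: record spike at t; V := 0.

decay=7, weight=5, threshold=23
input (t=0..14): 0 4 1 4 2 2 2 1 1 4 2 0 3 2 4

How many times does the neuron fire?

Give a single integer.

t=0: input=0 -> V=0
t=1: input=4 -> V=20
t=2: input=1 -> V=19
t=3: input=4 -> V=0 FIRE
t=4: input=2 -> V=10
t=5: input=2 -> V=17
t=6: input=2 -> V=21
t=7: input=1 -> V=19
t=8: input=1 -> V=18
t=9: input=4 -> V=0 FIRE
t=10: input=2 -> V=10
t=11: input=0 -> V=7
t=12: input=3 -> V=19
t=13: input=2 -> V=0 FIRE
t=14: input=4 -> V=20

Answer: 3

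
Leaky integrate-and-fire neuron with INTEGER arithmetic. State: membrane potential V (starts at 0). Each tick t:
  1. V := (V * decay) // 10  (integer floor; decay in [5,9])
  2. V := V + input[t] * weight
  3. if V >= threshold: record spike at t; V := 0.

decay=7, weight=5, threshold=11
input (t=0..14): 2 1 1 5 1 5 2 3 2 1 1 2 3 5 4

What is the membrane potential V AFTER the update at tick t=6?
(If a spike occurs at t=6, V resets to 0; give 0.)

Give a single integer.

Answer: 10

Derivation:
t=0: input=2 -> V=10
t=1: input=1 -> V=0 FIRE
t=2: input=1 -> V=5
t=3: input=5 -> V=0 FIRE
t=4: input=1 -> V=5
t=5: input=5 -> V=0 FIRE
t=6: input=2 -> V=10
t=7: input=3 -> V=0 FIRE
t=8: input=2 -> V=10
t=9: input=1 -> V=0 FIRE
t=10: input=1 -> V=5
t=11: input=2 -> V=0 FIRE
t=12: input=3 -> V=0 FIRE
t=13: input=5 -> V=0 FIRE
t=14: input=4 -> V=0 FIRE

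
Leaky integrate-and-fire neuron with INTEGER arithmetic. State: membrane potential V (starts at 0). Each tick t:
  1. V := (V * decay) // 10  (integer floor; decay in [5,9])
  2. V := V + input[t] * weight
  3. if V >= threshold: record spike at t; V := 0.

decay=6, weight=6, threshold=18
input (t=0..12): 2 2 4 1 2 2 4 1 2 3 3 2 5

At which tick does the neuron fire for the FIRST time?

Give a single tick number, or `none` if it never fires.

Answer: 1

Derivation:
t=0: input=2 -> V=12
t=1: input=2 -> V=0 FIRE
t=2: input=4 -> V=0 FIRE
t=3: input=1 -> V=6
t=4: input=2 -> V=15
t=5: input=2 -> V=0 FIRE
t=6: input=4 -> V=0 FIRE
t=7: input=1 -> V=6
t=8: input=2 -> V=15
t=9: input=3 -> V=0 FIRE
t=10: input=3 -> V=0 FIRE
t=11: input=2 -> V=12
t=12: input=5 -> V=0 FIRE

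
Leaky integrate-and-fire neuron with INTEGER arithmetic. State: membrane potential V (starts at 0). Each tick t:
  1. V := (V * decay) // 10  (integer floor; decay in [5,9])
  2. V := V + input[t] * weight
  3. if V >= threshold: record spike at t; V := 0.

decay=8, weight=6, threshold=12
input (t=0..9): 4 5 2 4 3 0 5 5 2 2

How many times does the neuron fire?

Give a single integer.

t=0: input=4 -> V=0 FIRE
t=1: input=5 -> V=0 FIRE
t=2: input=2 -> V=0 FIRE
t=3: input=4 -> V=0 FIRE
t=4: input=3 -> V=0 FIRE
t=5: input=0 -> V=0
t=6: input=5 -> V=0 FIRE
t=7: input=5 -> V=0 FIRE
t=8: input=2 -> V=0 FIRE
t=9: input=2 -> V=0 FIRE

Answer: 9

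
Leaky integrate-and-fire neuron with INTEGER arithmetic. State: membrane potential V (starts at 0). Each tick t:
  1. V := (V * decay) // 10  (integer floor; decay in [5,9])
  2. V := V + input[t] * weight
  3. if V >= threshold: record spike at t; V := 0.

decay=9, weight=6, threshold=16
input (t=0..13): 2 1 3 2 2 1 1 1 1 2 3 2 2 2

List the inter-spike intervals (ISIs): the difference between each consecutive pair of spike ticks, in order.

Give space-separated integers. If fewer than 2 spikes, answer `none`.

t=0: input=2 -> V=12
t=1: input=1 -> V=0 FIRE
t=2: input=3 -> V=0 FIRE
t=3: input=2 -> V=12
t=4: input=2 -> V=0 FIRE
t=5: input=1 -> V=6
t=6: input=1 -> V=11
t=7: input=1 -> V=15
t=8: input=1 -> V=0 FIRE
t=9: input=2 -> V=12
t=10: input=3 -> V=0 FIRE
t=11: input=2 -> V=12
t=12: input=2 -> V=0 FIRE
t=13: input=2 -> V=12

Answer: 1 2 4 2 2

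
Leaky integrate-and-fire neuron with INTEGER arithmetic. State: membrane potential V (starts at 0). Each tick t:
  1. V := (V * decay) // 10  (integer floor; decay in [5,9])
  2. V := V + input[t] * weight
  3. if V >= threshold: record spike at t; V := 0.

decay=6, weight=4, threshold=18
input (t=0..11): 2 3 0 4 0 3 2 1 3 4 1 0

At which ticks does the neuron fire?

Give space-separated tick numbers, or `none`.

t=0: input=2 -> V=8
t=1: input=3 -> V=16
t=2: input=0 -> V=9
t=3: input=4 -> V=0 FIRE
t=4: input=0 -> V=0
t=5: input=3 -> V=12
t=6: input=2 -> V=15
t=7: input=1 -> V=13
t=8: input=3 -> V=0 FIRE
t=9: input=4 -> V=16
t=10: input=1 -> V=13
t=11: input=0 -> V=7

Answer: 3 8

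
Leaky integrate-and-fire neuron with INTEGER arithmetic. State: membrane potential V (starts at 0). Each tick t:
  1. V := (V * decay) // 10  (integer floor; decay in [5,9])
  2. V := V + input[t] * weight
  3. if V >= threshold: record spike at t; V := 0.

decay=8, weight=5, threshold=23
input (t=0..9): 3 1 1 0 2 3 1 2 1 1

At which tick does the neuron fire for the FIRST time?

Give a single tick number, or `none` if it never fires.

Answer: 5

Derivation:
t=0: input=3 -> V=15
t=1: input=1 -> V=17
t=2: input=1 -> V=18
t=3: input=0 -> V=14
t=4: input=2 -> V=21
t=5: input=3 -> V=0 FIRE
t=6: input=1 -> V=5
t=7: input=2 -> V=14
t=8: input=1 -> V=16
t=9: input=1 -> V=17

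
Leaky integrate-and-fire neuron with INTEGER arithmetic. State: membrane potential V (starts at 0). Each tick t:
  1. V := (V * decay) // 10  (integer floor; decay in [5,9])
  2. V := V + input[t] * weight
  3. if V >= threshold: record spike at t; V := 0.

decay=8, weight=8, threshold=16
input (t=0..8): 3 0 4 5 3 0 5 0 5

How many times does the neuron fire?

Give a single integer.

t=0: input=3 -> V=0 FIRE
t=1: input=0 -> V=0
t=2: input=4 -> V=0 FIRE
t=3: input=5 -> V=0 FIRE
t=4: input=3 -> V=0 FIRE
t=5: input=0 -> V=0
t=6: input=5 -> V=0 FIRE
t=7: input=0 -> V=0
t=8: input=5 -> V=0 FIRE

Answer: 6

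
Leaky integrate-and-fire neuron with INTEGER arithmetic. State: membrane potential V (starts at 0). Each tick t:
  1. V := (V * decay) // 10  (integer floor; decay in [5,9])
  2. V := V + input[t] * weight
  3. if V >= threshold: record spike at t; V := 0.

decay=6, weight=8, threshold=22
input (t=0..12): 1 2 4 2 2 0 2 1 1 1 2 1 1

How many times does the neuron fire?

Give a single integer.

t=0: input=1 -> V=8
t=1: input=2 -> V=20
t=2: input=4 -> V=0 FIRE
t=3: input=2 -> V=16
t=4: input=2 -> V=0 FIRE
t=5: input=0 -> V=0
t=6: input=2 -> V=16
t=7: input=1 -> V=17
t=8: input=1 -> V=18
t=9: input=1 -> V=18
t=10: input=2 -> V=0 FIRE
t=11: input=1 -> V=8
t=12: input=1 -> V=12

Answer: 3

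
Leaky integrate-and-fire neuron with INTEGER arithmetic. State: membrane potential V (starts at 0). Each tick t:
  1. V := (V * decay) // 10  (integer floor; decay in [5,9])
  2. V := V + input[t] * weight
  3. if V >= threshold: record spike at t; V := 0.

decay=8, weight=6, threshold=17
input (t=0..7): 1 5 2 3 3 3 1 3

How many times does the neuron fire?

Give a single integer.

t=0: input=1 -> V=6
t=1: input=5 -> V=0 FIRE
t=2: input=2 -> V=12
t=3: input=3 -> V=0 FIRE
t=4: input=3 -> V=0 FIRE
t=5: input=3 -> V=0 FIRE
t=6: input=1 -> V=6
t=7: input=3 -> V=0 FIRE

Answer: 5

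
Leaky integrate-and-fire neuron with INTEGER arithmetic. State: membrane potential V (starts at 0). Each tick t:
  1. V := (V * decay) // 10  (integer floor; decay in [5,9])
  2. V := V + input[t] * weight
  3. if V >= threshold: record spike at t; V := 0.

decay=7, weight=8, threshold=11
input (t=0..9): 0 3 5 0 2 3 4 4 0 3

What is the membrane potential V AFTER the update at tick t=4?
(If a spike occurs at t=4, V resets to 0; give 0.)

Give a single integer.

Answer: 0

Derivation:
t=0: input=0 -> V=0
t=1: input=3 -> V=0 FIRE
t=2: input=5 -> V=0 FIRE
t=3: input=0 -> V=0
t=4: input=2 -> V=0 FIRE
t=5: input=3 -> V=0 FIRE
t=6: input=4 -> V=0 FIRE
t=7: input=4 -> V=0 FIRE
t=8: input=0 -> V=0
t=9: input=3 -> V=0 FIRE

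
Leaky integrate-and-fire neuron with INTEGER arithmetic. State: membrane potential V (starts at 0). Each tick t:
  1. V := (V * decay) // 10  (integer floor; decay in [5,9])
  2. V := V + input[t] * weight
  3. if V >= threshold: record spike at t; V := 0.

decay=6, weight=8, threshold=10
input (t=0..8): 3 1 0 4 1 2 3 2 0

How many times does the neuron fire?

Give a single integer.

Answer: 5

Derivation:
t=0: input=3 -> V=0 FIRE
t=1: input=1 -> V=8
t=2: input=0 -> V=4
t=3: input=4 -> V=0 FIRE
t=4: input=1 -> V=8
t=5: input=2 -> V=0 FIRE
t=6: input=3 -> V=0 FIRE
t=7: input=2 -> V=0 FIRE
t=8: input=0 -> V=0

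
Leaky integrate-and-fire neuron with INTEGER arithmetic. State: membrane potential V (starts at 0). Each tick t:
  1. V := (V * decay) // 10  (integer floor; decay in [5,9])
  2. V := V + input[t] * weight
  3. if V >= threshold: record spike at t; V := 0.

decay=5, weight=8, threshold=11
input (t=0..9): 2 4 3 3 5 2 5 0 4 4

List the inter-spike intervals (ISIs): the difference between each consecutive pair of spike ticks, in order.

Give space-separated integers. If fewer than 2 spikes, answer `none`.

Answer: 1 1 1 1 1 1 2 1

Derivation:
t=0: input=2 -> V=0 FIRE
t=1: input=4 -> V=0 FIRE
t=2: input=3 -> V=0 FIRE
t=3: input=3 -> V=0 FIRE
t=4: input=5 -> V=0 FIRE
t=5: input=2 -> V=0 FIRE
t=6: input=5 -> V=0 FIRE
t=7: input=0 -> V=0
t=8: input=4 -> V=0 FIRE
t=9: input=4 -> V=0 FIRE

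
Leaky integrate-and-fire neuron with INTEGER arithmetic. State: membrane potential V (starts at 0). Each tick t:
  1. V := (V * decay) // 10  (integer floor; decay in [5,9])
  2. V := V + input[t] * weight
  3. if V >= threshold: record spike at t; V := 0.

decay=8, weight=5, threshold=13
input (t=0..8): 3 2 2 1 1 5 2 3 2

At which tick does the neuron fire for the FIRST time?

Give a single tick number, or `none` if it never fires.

t=0: input=3 -> V=0 FIRE
t=1: input=2 -> V=10
t=2: input=2 -> V=0 FIRE
t=3: input=1 -> V=5
t=4: input=1 -> V=9
t=5: input=5 -> V=0 FIRE
t=6: input=2 -> V=10
t=7: input=3 -> V=0 FIRE
t=8: input=2 -> V=10

Answer: 0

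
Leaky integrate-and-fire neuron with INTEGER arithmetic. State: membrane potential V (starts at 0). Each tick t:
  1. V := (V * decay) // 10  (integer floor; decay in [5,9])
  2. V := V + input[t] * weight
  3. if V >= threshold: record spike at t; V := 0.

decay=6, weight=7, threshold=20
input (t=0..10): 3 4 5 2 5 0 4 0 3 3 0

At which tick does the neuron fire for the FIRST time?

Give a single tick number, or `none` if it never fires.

t=0: input=3 -> V=0 FIRE
t=1: input=4 -> V=0 FIRE
t=2: input=5 -> V=0 FIRE
t=3: input=2 -> V=14
t=4: input=5 -> V=0 FIRE
t=5: input=0 -> V=0
t=6: input=4 -> V=0 FIRE
t=7: input=0 -> V=0
t=8: input=3 -> V=0 FIRE
t=9: input=3 -> V=0 FIRE
t=10: input=0 -> V=0

Answer: 0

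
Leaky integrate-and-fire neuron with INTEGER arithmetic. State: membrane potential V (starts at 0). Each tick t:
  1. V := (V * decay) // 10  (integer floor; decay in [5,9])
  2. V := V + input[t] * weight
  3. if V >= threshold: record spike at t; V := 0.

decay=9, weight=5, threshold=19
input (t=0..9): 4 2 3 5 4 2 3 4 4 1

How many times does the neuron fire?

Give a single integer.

t=0: input=4 -> V=0 FIRE
t=1: input=2 -> V=10
t=2: input=3 -> V=0 FIRE
t=3: input=5 -> V=0 FIRE
t=4: input=4 -> V=0 FIRE
t=5: input=2 -> V=10
t=6: input=3 -> V=0 FIRE
t=7: input=4 -> V=0 FIRE
t=8: input=4 -> V=0 FIRE
t=9: input=1 -> V=5

Answer: 7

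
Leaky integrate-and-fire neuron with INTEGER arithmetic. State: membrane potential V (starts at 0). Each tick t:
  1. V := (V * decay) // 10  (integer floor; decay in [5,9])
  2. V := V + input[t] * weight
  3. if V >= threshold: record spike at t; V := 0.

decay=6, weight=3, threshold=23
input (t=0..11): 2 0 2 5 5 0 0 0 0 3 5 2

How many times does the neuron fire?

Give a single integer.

Answer: 1

Derivation:
t=0: input=2 -> V=6
t=1: input=0 -> V=3
t=2: input=2 -> V=7
t=3: input=5 -> V=19
t=4: input=5 -> V=0 FIRE
t=5: input=0 -> V=0
t=6: input=0 -> V=0
t=7: input=0 -> V=0
t=8: input=0 -> V=0
t=9: input=3 -> V=9
t=10: input=5 -> V=20
t=11: input=2 -> V=18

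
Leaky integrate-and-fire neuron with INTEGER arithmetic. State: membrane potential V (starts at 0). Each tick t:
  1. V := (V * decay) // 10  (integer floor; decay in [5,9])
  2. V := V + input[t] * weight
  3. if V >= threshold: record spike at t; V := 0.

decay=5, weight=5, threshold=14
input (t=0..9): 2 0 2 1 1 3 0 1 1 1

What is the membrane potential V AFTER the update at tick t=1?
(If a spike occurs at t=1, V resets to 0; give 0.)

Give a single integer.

Answer: 5

Derivation:
t=0: input=2 -> V=10
t=1: input=0 -> V=5
t=2: input=2 -> V=12
t=3: input=1 -> V=11
t=4: input=1 -> V=10
t=5: input=3 -> V=0 FIRE
t=6: input=0 -> V=0
t=7: input=1 -> V=5
t=8: input=1 -> V=7
t=9: input=1 -> V=8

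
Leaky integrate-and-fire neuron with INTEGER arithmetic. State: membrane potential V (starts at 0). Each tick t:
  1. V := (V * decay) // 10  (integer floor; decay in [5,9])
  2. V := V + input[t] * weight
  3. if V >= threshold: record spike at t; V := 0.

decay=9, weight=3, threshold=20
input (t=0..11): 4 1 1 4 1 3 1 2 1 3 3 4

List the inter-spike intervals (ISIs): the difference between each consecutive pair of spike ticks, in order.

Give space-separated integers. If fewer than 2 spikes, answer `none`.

t=0: input=4 -> V=12
t=1: input=1 -> V=13
t=2: input=1 -> V=14
t=3: input=4 -> V=0 FIRE
t=4: input=1 -> V=3
t=5: input=3 -> V=11
t=6: input=1 -> V=12
t=7: input=2 -> V=16
t=8: input=1 -> V=17
t=9: input=3 -> V=0 FIRE
t=10: input=3 -> V=9
t=11: input=4 -> V=0 FIRE

Answer: 6 2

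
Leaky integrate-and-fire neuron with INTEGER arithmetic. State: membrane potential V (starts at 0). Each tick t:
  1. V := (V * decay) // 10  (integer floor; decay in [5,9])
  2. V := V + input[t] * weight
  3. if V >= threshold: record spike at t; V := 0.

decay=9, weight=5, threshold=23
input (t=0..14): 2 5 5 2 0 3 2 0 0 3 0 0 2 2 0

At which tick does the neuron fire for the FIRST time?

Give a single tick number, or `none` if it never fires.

t=0: input=2 -> V=10
t=1: input=5 -> V=0 FIRE
t=2: input=5 -> V=0 FIRE
t=3: input=2 -> V=10
t=4: input=0 -> V=9
t=5: input=3 -> V=0 FIRE
t=6: input=2 -> V=10
t=7: input=0 -> V=9
t=8: input=0 -> V=8
t=9: input=3 -> V=22
t=10: input=0 -> V=19
t=11: input=0 -> V=17
t=12: input=2 -> V=0 FIRE
t=13: input=2 -> V=10
t=14: input=0 -> V=9

Answer: 1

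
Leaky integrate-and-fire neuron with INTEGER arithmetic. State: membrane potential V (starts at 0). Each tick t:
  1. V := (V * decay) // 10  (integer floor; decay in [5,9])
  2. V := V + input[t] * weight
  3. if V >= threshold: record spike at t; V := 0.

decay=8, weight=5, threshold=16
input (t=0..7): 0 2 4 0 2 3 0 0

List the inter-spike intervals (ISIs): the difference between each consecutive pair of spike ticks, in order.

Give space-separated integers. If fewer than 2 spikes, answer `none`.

t=0: input=0 -> V=0
t=1: input=2 -> V=10
t=2: input=4 -> V=0 FIRE
t=3: input=0 -> V=0
t=4: input=2 -> V=10
t=5: input=3 -> V=0 FIRE
t=6: input=0 -> V=0
t=7: input=0 -> V=0

Answer: 3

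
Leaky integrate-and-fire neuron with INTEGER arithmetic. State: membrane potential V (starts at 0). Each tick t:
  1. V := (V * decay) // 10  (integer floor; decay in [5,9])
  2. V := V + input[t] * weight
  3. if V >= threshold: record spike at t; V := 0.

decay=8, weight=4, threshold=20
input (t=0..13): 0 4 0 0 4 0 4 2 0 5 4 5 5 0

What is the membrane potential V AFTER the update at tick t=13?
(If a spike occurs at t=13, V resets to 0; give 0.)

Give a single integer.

t=0: input=0 -> V=0
t=1: input=4 -> V=16
t=2: input=0 -> V=12
t=3: input=0 -> V=9
t=4: input=4 -> V=0 FIRE
t=5: input=0 -> V=0
t=6: input=4 -> V=16
t=7: input=2 -> V=0 FIRE
t=8: input=0 -> V=0
t=9: input=5 -> V=0 FIRE
t=10: input=4 -> V=16
t=11: input=5 -> V=0 FIRE
t=12: input=5 -> V=0 FIRE
t=13: input=0 -> V=0

Answer: 0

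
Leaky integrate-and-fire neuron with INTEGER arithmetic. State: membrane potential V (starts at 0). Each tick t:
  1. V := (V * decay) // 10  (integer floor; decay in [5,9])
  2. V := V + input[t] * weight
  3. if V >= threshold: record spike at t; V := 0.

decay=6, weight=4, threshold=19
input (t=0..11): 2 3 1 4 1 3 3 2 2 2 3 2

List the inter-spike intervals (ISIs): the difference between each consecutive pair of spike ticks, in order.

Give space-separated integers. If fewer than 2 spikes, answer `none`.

Answer: 3 4

Derivation:
t=0: input=2 -> V=8
t=1: input=3 -> V=16
t=2: input=1 -> V=13
t=3: input=4 -> V=0 FIRE
t=4: input=1 -> V=4
t=5: input=3 -> V=14
t=6: input=3 -> V=0 FIRE
t=7: input=2 -> V=8
t=8: input=2 -> V=12
t=9: input=2 -> V=15
t=10: input=3 -> V=0 FIRE
t=11: input=2 -> V=8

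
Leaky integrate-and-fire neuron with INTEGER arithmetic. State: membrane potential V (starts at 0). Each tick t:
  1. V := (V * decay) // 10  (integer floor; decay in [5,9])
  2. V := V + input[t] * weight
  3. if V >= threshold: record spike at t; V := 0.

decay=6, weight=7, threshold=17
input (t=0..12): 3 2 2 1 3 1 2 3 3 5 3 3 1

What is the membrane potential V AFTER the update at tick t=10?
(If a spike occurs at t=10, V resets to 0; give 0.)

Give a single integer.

Answer: 0

Derivation:
t=0: input=3 -> V=0 FIRE
t=1: input=2 -> V=14
t=2: input=2 -> V=0 FIRE
t=3: input=1 -> V=7
t=4: input=3 -> V=0 FIRE
t=5: input=1 -> V=7
t=6: input=2 -> V=0 FIRE
t=7: input=3 -> V=0 FIRE
t=8: input=3 -> V=0 FIRE
t=9: input=5 -> V=0 FIRE
t=10: input=3 -> V=0 FIRE
t=11: input=3 -> V=0 FIRE
t=12: input=1 -> V=7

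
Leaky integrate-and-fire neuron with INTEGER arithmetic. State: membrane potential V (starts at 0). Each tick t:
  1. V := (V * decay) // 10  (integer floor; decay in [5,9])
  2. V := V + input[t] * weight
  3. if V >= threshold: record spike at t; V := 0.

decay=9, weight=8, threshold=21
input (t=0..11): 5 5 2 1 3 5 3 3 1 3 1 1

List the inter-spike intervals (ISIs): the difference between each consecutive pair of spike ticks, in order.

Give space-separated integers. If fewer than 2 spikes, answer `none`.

t=0: input=5 -> V=0 FIRE
t=1: input=5 -> V=0 FIRE
t=2: input=2 -> V=16
t=3: input=1 -> V=0 FIRE
t=4: input=3 -> V=0 FIRE
t=5: input=5 -> V=0 FIRE
t=6: input=3 -> V=0 FIRE
t=7: input=3 -> V=0 FIRE
t=8: input=1 -> V=8
t=9: input=3 -> V=0 FIRE
t=10: input=1 -> V=8
t=11: input=1 -> V=15

Answer: 1 2 1 1 1 1 2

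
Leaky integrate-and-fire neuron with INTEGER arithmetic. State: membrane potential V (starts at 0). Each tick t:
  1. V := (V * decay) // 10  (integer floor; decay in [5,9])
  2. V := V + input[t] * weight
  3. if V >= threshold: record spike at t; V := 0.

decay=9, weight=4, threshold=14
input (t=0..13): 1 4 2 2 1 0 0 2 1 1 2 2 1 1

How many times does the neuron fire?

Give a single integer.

Answer: 4

Derivation:
t=0: input=1 -> V=4
t=1: input=4 -> V=0 FIRE
t=2: input=2 -> V=8
t=3: input=2 -> V=0 FIRE
t=4: input=1 -> V=4
t=5: input=0 -> V=3
t=6: input=0 -> V=2
t=7: input=2 -> V=9
t=8: input=1 -> V=12
t=9: input=1 -> V=0 FIRE
t=10: input=2 -> V=8
t=11: input=2 -> V=0 FIRE
t=12: input=1 -> V=4
t=13: input=1 -> V=7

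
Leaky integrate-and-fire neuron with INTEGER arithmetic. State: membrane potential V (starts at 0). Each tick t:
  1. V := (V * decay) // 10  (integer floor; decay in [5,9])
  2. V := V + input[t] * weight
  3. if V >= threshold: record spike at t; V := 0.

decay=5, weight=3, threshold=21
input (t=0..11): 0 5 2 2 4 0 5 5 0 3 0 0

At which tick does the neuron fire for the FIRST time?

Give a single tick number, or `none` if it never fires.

t=0: input=0 -> V=0
t=1: input=5 -> V=15
t=2: input=2 -> V=13
t=3: input=2 -> V=12
t=4: input=4 -> V=18
t=5: input=0 -> V=9
t=6: input=5 -> V=19
t=7: input=5 -> V=0 FIRE
t=8: input=0 -> V=0
t=9: input=3 -> V=9
t=10: input=0 -> V=4
t=11: input=0 -> V=2

Answer: 7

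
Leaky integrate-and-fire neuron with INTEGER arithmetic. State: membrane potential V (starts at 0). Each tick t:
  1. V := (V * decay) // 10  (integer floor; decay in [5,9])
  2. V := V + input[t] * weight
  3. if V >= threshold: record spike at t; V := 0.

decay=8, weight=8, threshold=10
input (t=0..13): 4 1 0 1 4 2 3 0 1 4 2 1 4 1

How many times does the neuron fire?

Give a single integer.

t=0: input=4 -> V=0 FIRE
t=1: input=1 -> V=8
t=2: input=0 -> V=6
t=3: input=1 -> V=0 FIRE
t=4: input=4 -> V=0 FIRE
t=5: input=2 -> V=0 FIRE
t=6: input=3 -> V=0 FIRE
t=7: input=0 -> V=0
t=8: input=1 -> V=8
t=9: input=4 -> V=0 FIRE
t=10: input=2 -> V=0 FIRE
t=11: input=1 -> V=8
t=12: input=4 -> V=0 FIRE
t=13: input=1 -> V=8

Answer: 8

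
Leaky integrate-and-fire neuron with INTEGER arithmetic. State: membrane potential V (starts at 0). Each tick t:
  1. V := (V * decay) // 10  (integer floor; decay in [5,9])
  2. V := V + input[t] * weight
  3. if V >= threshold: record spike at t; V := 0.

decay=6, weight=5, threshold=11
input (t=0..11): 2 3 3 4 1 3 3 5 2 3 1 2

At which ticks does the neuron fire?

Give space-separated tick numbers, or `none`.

Answer: 1 2 3 5 6 7 9 11

Derivation:
t=0: input=2 -> V=10
t=1: input=3 -> V=0 FIRE
t=2: input=3 -> V=0 FIRE
t=3: input=4 -> V=0 FIRE
t=4: input=1 -> V=5
t=5: input=3 -> V=0 FIRE
t=6: input=3 -> V=0 FIRE
t=7: input=5 -> V=0 FIRE
t=8: input=2 -> V=10
t=9: input=3 -> V=0 FIRE
t=10: input=1 -> V=5
t=11: input=2 -> V=0 FIRE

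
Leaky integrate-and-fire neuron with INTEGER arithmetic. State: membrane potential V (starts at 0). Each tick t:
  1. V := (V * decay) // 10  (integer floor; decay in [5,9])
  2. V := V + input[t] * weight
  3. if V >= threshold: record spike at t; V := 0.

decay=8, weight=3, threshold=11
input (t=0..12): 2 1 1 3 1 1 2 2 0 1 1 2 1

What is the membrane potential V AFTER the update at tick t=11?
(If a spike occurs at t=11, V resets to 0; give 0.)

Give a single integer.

t=0: input=2 -> V=6
t=1: input=1 -> V=7
t=2: input=1 -> V=8
t=3: input=3 -> V=0 FIRE
t=4: input=1 -> V=3
t=5: input=1 -> V=5
t=6: input=2 -> V=10
t=7: input=2 -> V=0 FIRE
t=8: input=0 -> V=0
t=9: input=1 -> V=3
t=10: input=1 -> V=5
t=11: input=2 -> V=10
t=12: input=1 -> V=0 FIRE

Answer: 10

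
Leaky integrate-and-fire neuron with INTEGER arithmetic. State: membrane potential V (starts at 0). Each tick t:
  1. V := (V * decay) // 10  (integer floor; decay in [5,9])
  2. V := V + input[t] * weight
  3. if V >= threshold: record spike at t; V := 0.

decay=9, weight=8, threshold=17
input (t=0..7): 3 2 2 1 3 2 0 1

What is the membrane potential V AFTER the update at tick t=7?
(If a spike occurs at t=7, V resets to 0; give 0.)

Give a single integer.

t=0: input=3 -> V=0 FIRE
t=1: input=2 -> V=16
t=2: input=2 -> V=0 FIRE
t=3: input=1 -> V=8
t=4: input=3 -> V=0 FIRE
t=5: input=2 -> V=16
t=6: input=0 -> V=14
t=7: input=1 -> V=0 FIRE

Answer: 0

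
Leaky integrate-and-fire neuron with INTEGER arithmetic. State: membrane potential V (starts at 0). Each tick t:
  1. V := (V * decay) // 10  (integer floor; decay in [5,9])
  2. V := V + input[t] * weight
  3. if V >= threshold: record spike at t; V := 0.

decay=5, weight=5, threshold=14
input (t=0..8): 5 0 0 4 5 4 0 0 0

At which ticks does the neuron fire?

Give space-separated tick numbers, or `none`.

t=0: input=5 -> V=0 FIRE
t=1: input=0 -> V=0
t=2: input=0 -> V=0
t=3: input=4 -> V=0 FIRE
t=4: input=5 -> V=0 FIRE
t=5: input=4 -> V=0 FIRE
t=6: input=0 -> V=0
t=7: input=0 -> V=0
t=8: input=0 -> V=0

Answer: 0 3 4 5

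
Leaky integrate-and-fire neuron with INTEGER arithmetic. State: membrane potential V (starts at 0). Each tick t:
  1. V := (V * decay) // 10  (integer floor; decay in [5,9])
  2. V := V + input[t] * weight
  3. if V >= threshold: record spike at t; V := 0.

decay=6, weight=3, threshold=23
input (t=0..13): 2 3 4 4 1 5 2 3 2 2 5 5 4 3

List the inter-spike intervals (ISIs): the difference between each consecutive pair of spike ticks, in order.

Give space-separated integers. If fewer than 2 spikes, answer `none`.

Answer: 7

Derivation:
t=0: input=2 -> V=6
t=1: input=3 -> V=12
t=2: input=4 -> V=19
t=3: input=4 -> V=0 FIRE
t=4: input=1 -> V=3
t=5: input=5 -> V=16
t=6: input=2 -> V=15
t=7: input=3 -> V=18
t=8: input=2 -> V=16
t=9: input=2 -> V=15
t=10: input=5 -> V=0 FIRE
t=11: input=5 -> V=15
t=12: input=4 -> V=21
t=13: input=3 -> V=21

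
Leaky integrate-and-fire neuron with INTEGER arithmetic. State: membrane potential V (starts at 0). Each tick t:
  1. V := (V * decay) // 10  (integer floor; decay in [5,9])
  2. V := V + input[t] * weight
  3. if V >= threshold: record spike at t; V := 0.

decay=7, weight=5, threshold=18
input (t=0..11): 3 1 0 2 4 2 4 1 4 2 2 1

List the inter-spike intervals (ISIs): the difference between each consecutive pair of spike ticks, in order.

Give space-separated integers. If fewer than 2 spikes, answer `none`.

t=0: input=3 -> V=15
t=1: input=1 -> V=15
t=2: input=0 -> V=10
t=3: input=2 -> V=17
t=4: input=4 -> V=0 FIRE
t=5: input=2 -> V=10
t=6: input=4 -> V=0 FIRE
t=7: input=1 -> V=5
t=8: input=4 -> V=0 FIRE
t=9: input=2 -> V=10
t=10: input=2 -> V=17
t=11: input=1 -> V=16

Answer: 2 2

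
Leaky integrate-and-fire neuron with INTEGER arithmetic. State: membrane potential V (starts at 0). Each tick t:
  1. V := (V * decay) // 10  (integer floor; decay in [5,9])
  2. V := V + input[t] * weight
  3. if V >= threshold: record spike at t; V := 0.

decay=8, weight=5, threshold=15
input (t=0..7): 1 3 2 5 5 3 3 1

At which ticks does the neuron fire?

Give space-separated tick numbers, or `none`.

Answer: 1 3 4 5 6

Derivation:
t=0: input=1 -> V=5
t=1: input=3 -> V=0 FIRE
t=2: input=2 -> V=10
t=3: input=5 -> V=0 FIRE
t=4: input=5 -> V=0 FIRE
t=5: input=3 -> V=0 FIRE
t=6: input=3 -> V=0 FIRE
t=7: input=1 -> V=5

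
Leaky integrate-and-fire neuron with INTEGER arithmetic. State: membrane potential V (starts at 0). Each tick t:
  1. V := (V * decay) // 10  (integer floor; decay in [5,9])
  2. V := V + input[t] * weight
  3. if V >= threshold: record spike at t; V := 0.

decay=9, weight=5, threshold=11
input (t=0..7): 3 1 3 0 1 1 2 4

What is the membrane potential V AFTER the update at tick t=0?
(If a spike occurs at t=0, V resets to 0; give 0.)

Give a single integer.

Answer: 0

Derivation:
t=0: input=3 -> V=0 FIRE
t=1: input=1 -> V=5
t=2: input=3 -> V=0 FIRE
t=3: input=0 -> V=0
t=4: input=1 -> V=5
t=5: input=1 -> V=9
t=6: input=2 -> V=0 FIRE
t=7: input=4 -> V=0 FIRE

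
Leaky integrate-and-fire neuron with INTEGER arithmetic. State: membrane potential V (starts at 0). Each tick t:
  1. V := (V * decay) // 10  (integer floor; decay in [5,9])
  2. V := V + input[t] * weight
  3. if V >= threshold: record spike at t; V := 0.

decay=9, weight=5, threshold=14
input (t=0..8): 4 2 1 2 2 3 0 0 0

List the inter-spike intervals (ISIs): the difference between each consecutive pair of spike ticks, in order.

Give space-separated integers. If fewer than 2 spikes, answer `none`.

Answer: 2 2 1

Derivation:
t=0: input=4 -> V=0 FIRE
t=1: input=2 -> V=10
t=2: input=1 -> V=0 FIRE
t=3: input=2 -> V=10
t=4: input=2 -> V=0 FIRE
t=5: input=3 -> V=0 FIRE
t=6: input=0 -> V=0
t=7: input=0 -> V=0
t=8: input=0 -> V=0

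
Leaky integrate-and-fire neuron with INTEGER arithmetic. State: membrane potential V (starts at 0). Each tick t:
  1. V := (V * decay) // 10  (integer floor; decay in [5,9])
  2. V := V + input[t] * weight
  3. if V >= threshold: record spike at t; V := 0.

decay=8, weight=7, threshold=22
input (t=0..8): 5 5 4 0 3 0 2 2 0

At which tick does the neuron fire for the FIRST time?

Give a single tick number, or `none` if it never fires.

t=0: input=5 -> V=0 FIRE
t=1: input=5 -> V=0 FIRE
t=2: input=4 -> V=0 FIRE
t=3: input=0 -> V=0
t=4: input=3 -> V=21
t=5: input=0 -> V=16
t=6: input=2 -> V=0 FIRE
t=7: input=2 -> V=14
t=8: input=0 -> V=11

Answer: 0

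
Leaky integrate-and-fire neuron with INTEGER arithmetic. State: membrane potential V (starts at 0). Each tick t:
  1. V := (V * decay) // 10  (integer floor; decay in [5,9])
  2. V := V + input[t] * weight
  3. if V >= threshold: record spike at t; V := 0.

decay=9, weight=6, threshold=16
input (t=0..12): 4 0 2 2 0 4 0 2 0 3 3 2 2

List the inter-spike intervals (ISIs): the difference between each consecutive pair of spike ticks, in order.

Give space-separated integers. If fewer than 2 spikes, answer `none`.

Answer: 3 2 4 1 2

Derivation:
t=0: input=4 -> V=0 FIRE
t=1: input=0 -> V=0
t=2: input=2 -> V=12
t=3: input=2 -> V=0 FIRE
t=4: input=0 -> V=0
t=5: input=4 -> V=0 FIRE
t=6: input=0 -> V=0
t=7: input=2 -> V=12
t=8: input=0 -> V=10
t=9: input=3 -> V=0 FIRE
t=10: input=3 -> V=0 FIRE
t=11: input=2 -> V=12
t=12: input=2 -> V=0 FIRE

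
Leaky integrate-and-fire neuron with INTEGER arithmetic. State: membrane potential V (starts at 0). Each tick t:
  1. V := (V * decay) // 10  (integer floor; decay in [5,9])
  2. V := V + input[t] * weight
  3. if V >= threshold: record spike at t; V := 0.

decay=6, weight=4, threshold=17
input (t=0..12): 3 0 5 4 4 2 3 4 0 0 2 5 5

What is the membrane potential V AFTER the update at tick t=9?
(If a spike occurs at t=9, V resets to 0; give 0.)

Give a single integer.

Answer: 0

Derivation:
t=0: input=3 -> V=12
t=1: input=0 -> V=7
t=2: input=5 -> V=0 FIRE
t=3: input=4 -> V=16
t=4: input=4 -> V=0 FIRE
t=5: input=2 -> V=8
t=6: input=3 -> V=16
t=7: input=4 -> V=0 FIRE
t=8: input=0 -> V=0
t=9: input=0 -> V=0
t=10: input=2 -> V=8
t=11: input=5 -> V=0 FIRE
t=12: input=5 -> V=0 FIRE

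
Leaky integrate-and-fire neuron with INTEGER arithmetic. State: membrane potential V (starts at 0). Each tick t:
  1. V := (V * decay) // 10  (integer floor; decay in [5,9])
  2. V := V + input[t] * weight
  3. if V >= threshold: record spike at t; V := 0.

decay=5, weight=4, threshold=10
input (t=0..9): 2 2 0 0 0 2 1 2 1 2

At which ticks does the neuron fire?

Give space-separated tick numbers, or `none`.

Answer: 1 7 9

Derivation:
t=0: input=2 -> V=8
t=1: input=2 -> V=0 FIRE
t=2: input=0 -> V=0
t=3: input=0 -> V=0
t=4: input=0 -> V=0
t=5: input=2 -> V=8
t=6: input=1 -> V=8
t=7: input=2 -> V=0 FIRE
t=8: input=1 -> V=4
t=9: input=2 -> V=0 FIRE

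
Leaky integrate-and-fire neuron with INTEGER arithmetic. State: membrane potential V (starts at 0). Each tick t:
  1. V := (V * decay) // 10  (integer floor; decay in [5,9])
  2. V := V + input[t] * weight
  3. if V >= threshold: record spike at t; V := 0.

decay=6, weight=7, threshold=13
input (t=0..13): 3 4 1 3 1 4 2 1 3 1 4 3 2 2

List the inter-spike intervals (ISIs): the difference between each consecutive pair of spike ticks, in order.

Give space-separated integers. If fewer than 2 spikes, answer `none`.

t=0: input=3 -> V=0 FIRE
t=1: input=4 -> V=0 FIRE
t=2: input=1 -> V=7
t=3: input=3 -> V=0 FIRE
t=4: input=1 -> V=7
t=5: input=4 -> V=0 FIRE
t=6: input=2 -> V=0 FIRE
t=7: input=1 -> V=7
t=8: input=3 -> V=0 FIRE
t=9: input=1 -> V=7
t=10: input=4 -> V=0 FIRE
t=11: input=3 -> V=0 FIRE
t=12: input=2 -> V=0 FIRE
t=13: input=2 -> V=0 FIRE

Answer: 1 2 2 1 2 2 1 1 1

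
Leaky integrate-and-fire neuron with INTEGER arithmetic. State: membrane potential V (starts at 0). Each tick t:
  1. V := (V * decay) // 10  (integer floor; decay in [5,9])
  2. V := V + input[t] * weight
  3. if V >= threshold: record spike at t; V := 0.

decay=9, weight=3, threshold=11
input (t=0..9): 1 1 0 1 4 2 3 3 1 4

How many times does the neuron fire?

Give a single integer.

t=0: input=1 -> V=3
t=1: input=1 -> V=5
t=2: input=0 -> V=4
t=3: input=1 -> V=6
t=4: input=4 -> V=0 FIRE
t=5: input=2 -> V=6
t=6: input=3 -> V=0 FIRE
t=7: input=3 -> V=9
t=8: input=1 -> V=0 FIRE
t=9: input=4 -> V=0 FIRE

Answer: 4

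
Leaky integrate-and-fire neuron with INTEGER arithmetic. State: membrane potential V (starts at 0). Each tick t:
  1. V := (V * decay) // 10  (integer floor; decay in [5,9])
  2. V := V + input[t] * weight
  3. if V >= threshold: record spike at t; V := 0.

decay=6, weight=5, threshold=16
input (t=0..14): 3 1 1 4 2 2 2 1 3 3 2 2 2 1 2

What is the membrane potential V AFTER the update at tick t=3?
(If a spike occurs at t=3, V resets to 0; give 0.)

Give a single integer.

Answer: 0

Derivation:
t=0: input=3 -> V=15
t=1: input=1 -> V=14
t=2: input=1 -> V=13
t=3: input=4 -> V=0 FIRE
t=4: input=2 -> V=10
t=5: input=2 -> V=0 FIRE
t=6: input=2 -> V=10
t=7: input=1 -> V=11
t=8: input=3 -> V=0 FIRE
t=9: input=3 -> V=15
t=10: input=2 -> V=0 FIRE
t=11: input=2 -> V=10
t=12: input=2 -> V=0 FIRE
t=13: input=1 -> V=5
t=14: input=2 -> V=13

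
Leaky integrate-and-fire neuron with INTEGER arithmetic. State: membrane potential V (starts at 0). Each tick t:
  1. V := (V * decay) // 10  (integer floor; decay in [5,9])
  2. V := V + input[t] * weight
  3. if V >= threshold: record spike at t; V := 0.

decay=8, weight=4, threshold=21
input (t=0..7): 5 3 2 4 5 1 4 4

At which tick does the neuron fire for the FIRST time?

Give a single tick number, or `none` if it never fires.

Answer: 1

Derivation:
t=0: input=5 -> V=20
t=1: input=3 -> V=0 FIRE
t=2: input=2 -> V=8
t=3: input=4 -> V=0 FIRE
t=4: input=5 -> V=20
t=5: input=1 -> V=20
t=6: input=4 -> V=0 FIRE
t=7: input=4 -> V=16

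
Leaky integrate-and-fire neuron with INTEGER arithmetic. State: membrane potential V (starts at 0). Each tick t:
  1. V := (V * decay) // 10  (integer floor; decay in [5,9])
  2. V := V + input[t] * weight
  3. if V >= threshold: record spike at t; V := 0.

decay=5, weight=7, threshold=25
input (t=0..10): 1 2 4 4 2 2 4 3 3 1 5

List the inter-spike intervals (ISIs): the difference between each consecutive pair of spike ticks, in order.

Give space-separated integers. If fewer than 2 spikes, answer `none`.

t=0: input=1 -> V=7
t=1: input=2 -> V=17
t=2: input=4 -> V=0 FIRE
t=3: input=4 -> V=0 FIRE
t=4: input=2 -> V=14
t=5: input=2 -> V=21
t=6: input=4 -> V=0 FIRE
t=7: input=3 -> V=21
t=8: input=3 -> V=0 FIRE
t=9: input=1 -> V=7
t=10: input=5 -> V=0 FIRE

Answer: 1 3 2 2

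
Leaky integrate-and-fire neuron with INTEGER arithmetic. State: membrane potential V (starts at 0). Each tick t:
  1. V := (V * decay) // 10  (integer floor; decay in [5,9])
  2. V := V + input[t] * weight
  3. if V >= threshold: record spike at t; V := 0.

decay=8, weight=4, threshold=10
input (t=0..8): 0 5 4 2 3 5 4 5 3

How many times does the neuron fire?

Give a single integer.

t=0: input=0 -> V=0
t=1: input=5 -> V=0 FIRE
t=2: input=4 -> V=0 FIRE
t=3: input=2 -> V=8
t=4: input=3 -> V=0 FIRE
t=5: input=5 -> V=0 FIRE
t=6: input=4 -> V=0 FIRE
t=7: input=5 -> V=0 FIRE
t=8: input=3 -> V=0 FIRE

Answer: 7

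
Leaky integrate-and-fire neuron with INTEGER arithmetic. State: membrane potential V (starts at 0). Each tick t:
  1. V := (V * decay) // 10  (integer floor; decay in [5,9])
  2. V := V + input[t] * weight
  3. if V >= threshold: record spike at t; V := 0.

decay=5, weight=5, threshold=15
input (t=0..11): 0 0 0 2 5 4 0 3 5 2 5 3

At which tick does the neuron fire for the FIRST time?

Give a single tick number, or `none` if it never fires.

t=0: input=0 -> V=0
t=1: input=0 -> V=0
t=2: input=0 -> V=0
t=3: input=2 -> V=10
t=4: input=5 -> V=0 FIRE
t=5: input=4 -> V=0 FIRE
t=6: input=0 -> V=0
t=7: input=3 -> V=0 FIRE
t=8: input=5 -> V=0 FIRE
t=9: input=2 -> V=10
t=10: input=5 -> V=0 FIRE
t=11: input=3 -> V=0 FIRE

Answer: 4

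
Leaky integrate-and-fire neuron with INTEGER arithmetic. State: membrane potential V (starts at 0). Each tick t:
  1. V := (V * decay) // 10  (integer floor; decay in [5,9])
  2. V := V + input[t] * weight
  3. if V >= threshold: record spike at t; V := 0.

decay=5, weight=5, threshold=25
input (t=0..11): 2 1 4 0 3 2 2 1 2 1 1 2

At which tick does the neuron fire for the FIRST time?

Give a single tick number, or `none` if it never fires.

Answer: 2

Derivation:
t=0: input=2 -> V=10
t=1: input=1 -> V=10
t=2: input=4 -> V=0 FIRE
t=3: input=0 -> V=0
t=4: input=3 -> V=15
t=5: input=2 -> V=17
t=6: input=2 -> V=18
t=7: input=1 -> V=14
t=8: input=2 -> V=17
t=9: input=1 -> V=13
t=10: input=1 -> V=11
t=11: input=2 -> V=15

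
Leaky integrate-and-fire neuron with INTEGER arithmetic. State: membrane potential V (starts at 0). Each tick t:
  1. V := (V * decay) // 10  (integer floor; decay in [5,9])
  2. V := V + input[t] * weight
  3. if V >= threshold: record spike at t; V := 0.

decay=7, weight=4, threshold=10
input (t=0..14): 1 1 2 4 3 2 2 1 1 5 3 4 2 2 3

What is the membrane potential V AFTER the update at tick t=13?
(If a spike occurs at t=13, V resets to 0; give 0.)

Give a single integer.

Answer: 0

Derivation:
t=0: input=1 -> V=4
t=1: input=1 -> V=6
t=2: input=2 -> V=0 FIRE
t=3: input=4 -> V=0 FIRE
t=4: input=3 -> V=0 FIRE
t=5: input=2 -> V=8
t=6: input=2 -> V=0 FIRE
t=7: input=1 -> V=4
t=8: input=1 -> V=6
t=9: input=5 -> V=0 FIRE
t=10: input=3 -> V=0 FIRE
t=11: input=4 -> V=0 FIRE
t=12: input=2 -> V=8
t=13: input=2 -> V=0 FIRE
t=14: input=3 -> V=0 FIRE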